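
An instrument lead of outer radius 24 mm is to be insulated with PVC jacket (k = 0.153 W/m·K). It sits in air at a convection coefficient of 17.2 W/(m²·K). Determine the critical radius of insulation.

r_cr ≈ 8.9 mm

For a cylinder r_cr = k/h = 0.153/17.2
r_cr = 8.9 mm; since the bare radius (24 mm) is above r_cr, any added insulation will reduce heat loss.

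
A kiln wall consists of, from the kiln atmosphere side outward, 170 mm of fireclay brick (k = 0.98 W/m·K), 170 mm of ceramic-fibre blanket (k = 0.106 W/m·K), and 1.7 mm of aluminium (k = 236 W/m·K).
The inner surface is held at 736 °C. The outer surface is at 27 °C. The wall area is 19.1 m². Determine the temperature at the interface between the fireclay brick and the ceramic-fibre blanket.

T ≈ 667 °C

Using the resistance-network approach (series):
R_fireclay brick = L/(kA) = 0.17/(0.98×19.1) = 0.009082 K/W
R_ceramic-fibre blanket = L/(kA) = 0.17/(0.106×19.1) = 0.08397 K/W
R_aluminium = L/(kA) = 0.0017/(236×19.1) = 3.771×10^-7 K/W
R_total = 0.09305 K/W;  Q = ΔT/R_total = 709/0.09305 = 7620 W
T_interface = T_inner − Q·ΣR(inner→interface) = 736 − 7620×0.009082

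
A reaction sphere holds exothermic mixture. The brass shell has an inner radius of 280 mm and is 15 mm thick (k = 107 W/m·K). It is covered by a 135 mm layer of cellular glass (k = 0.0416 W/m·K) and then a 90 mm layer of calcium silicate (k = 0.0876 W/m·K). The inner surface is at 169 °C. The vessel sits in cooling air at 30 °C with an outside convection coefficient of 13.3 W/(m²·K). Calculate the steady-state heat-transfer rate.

Q ≈ 57.3 W

Each spherical layer contributes R = (1/r_i − 1/r_o)/(4πk):
R_brass shell = (1/0.28 − 1/0.295)/(4π×107) = 1.351×10^-4 K/W
R_cellular glass = (1/0.295 − 1/0.43)/(4π×0.0416) = 2.036 K/W
R_calcium silicate = (1/0.43 − 1/0.52)/(4π×0.0876) = 0.3656 K/W
R_outer film = 1/(h·4πr_o²) = 1/(13.3×4π×0.52²) = 0.02213 K/W
R_total = 2.424 K/W
Q = ΔT/R_total = 139/2.424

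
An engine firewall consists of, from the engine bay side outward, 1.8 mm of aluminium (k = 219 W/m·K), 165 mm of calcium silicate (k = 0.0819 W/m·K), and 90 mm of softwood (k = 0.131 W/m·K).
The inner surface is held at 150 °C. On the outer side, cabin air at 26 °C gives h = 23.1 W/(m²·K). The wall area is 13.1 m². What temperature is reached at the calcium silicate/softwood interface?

T ≈ 59 °C

Model the wall as resistances in series:
R_aluminium = L/(kA) = 0.0018/(219×13.1) = 6.274×10^-7 K/W
R_calcium silicate = L/(kA) = 0.165/(0.0819×13.1) = 0.1538 K/W
R_softwood = L/(kA) = 0.09/(0.131×13.1) = 0.05244 K/W
R_outer film = 1/(h_o·A) = 1/(23.1×13.1) = 0.003305 K/W
R_total = 0.2095 K/W;  Q = ΔT/R_total = 124/0.2095 = 591.8 W
T_interface = T_inner − Q·ΣR(inner→interface) = 150 − 592×0.1538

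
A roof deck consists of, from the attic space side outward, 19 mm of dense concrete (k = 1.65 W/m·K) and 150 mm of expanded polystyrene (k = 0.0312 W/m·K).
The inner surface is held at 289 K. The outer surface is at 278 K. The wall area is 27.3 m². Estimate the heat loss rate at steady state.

Q ≈ 62.3 W

Thermal resistances in series:
R_dense concrete = L/(kA) = 0.019/(1.65×27.3) = 4.218×10^-4 K/W
R_expanded polystyrene = L/(kA) = 0.15/(0.0312×27.3) = 0.1761 K/W
R_total = 0.1765 K/W
Q = ΔT / R_total = 11 / 0.1765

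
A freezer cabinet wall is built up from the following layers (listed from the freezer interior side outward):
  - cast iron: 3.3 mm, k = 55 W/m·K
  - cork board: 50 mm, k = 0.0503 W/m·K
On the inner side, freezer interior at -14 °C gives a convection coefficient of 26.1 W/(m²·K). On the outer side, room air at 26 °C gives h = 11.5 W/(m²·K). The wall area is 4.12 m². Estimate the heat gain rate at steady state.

Q ≈ 147 W

Using the resistance-network approach (series):
R_inner film = 1/(h_i·A) = 1/(26.1×4.12) = 0.0093 K/W
R_cast iron = L/(kA) = 0.0033/(55×4.12) = 1.456×10^-5 K/W
R_cork board = L/(kA) = 0.05/(0.0503×4.12) = 0.2413 K/W
R_outer film = 1/(h_o·A) = 1/(11.5×4.12) = 0.02111 K/W
R_total = 0.2717 K/W
Q = ΔT / R_total = 40 / 0.2717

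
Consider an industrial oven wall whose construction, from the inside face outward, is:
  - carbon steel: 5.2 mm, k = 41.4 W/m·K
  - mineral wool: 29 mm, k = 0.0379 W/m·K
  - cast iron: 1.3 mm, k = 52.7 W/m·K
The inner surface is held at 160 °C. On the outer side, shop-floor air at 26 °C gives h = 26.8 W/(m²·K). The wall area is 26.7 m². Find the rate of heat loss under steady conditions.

Model the wall as resistances in series:
R_carbon steel = L/(kA) = 0.0052/(41.4×26.7) = 4.704×10^-6 K/W
R_mineral wool = L/(kA) = 0.029/(0.0379×26.7) = 0.02866 K/W
R_cast iron = L/(kA) = 0.0013/(52.7×26.7) = 9.239×10^-7 K/W
R_outer film = 1/(h_o·A) = 1/(26.8×26.7) = 0.001398 K/W
R_total = 0.03006 K/W
Q = ΔT / R_total = 134 / 0.03006

Q ≈ 4460 W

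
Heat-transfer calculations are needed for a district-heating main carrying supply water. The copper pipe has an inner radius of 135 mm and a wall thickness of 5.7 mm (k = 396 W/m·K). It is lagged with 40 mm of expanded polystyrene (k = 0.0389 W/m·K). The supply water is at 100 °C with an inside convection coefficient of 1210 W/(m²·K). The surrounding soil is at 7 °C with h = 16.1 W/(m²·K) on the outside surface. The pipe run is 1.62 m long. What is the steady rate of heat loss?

Q ≈ 140 W

Cylindrical conduction, so R = ln(r₂/r₁)/(2πkL) per layer, in series:
R_inner film = 1/(h_i·2πr₁L) = 1/(1210×2π×0.135×1.62) = 6.014×10^-4 K/W
R_copper pipe wall = ln(140.7/135)/(2π×396×1.62) = 1.026×10^-5 K/W
R_expanded polystyrene = ln(180.7/140.7)/(2π×0.0389×1.62) = 0.6319 K/W
R_outer film = 1/(h_o·2πr_oL) = 1/(16.1×2π×0.1807×1.62) = 0.03377 K/W
R_total = 0.6663 K/W
Q = ΔT/R_total = 93/0.6663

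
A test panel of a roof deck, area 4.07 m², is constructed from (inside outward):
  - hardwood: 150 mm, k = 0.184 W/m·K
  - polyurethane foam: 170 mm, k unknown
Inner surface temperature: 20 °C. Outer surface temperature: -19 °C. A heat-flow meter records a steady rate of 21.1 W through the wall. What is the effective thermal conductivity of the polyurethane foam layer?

Model the wall as resistances in series:
R_hardwood = L/(kA) = 0.15/(0.184×4.07) = 0.2003 K/W
Sum of known resistances R_other = 0.2003 K/W
Total R = ΔT/Q = 39/21.1 = 1.848 K/W
R_polyurethane foam = R_total − R_other = 1.648 K/W
k = L/(R·A) = 0.17/(1.648×4.07)

k ≈ 0.0253 W/(m·K)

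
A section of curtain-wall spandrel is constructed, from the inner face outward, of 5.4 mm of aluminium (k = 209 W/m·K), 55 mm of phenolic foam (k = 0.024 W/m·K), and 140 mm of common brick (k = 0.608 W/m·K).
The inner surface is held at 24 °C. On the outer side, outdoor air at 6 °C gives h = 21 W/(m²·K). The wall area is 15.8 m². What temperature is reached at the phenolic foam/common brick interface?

T ≈ 7.95 °C

Treating each layer as a thermal resistance in series:
R_aluminium = L/(kA) = 0.0054/(209×15.8) = 1.635×10^-6 K/W
R_phenolic foam = L/(kA) = 0.055/(0.024×15.8) = 0.145 K/W
R_common brick = L/(kA) = 0.14/(0.608×15.8) = 0.01457 K/W
R_outer film = 1/(h_o·A) = 1/(21×15.8) = 0.003014 K/W
R_total = 0.1626 K/W;  Q = ΔT/R_total = 18/0.1626 = 110.7 W
T_interface = T_inner − Q·ΣR(inner→interface) = 24 − 111×0.145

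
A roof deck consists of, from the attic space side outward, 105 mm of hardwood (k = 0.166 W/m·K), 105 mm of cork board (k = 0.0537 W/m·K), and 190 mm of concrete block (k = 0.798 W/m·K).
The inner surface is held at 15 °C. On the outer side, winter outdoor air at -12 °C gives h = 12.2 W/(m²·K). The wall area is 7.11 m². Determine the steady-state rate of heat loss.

Q ≈ 66 W

Using the resistance-network approach (series):
R_hardwood = L/(kA) = 0.105/(0.166×7.11) = 0.08896 K/W
R_cork board = L/(kA) = 0.105/(0.0537×7.11) = 0.275 K/W
R_concrete block = L/(kA) = 0.19/(0.798×7.11) = 0.03349 K/W
R_outer film = 1/(h_o·A) = 1/(12.2×7.11) = 0.01153 K/W
R_total = 0.409 K/W
Q = ΔT / R_total = 27 / 0.409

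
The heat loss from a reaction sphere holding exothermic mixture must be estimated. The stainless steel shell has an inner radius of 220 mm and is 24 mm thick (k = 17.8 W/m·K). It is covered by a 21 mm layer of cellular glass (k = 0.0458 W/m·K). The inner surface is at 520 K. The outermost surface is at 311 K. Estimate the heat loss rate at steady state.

Q ≈ 369 W

For a spherical shell R = (1/r₁ − 1/r₂)/(4πk); film R = 1/(h·4πr²). In series:
R_stainless steel shell = (1/0.22 − 1/0.244)/(4π×17.8) = 0.001999 K/W
R_cellular glass = (1/0.244 − 1/0.265)/(4π×0.0458) = 0.5643 K/W
R_total = 0.5663 K/W
Q = ΔT/R_total = 209/0.5663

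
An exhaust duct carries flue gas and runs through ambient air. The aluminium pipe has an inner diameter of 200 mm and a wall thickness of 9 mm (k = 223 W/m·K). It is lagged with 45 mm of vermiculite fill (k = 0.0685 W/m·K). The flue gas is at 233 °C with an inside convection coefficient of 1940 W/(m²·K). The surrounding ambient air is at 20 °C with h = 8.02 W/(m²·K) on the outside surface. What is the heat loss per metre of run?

Radial resistances (cylindrical: R_cond = ln(r_o/r_i)/(2πkL), R_conv = 1/(h·2πrL)):
R_inner film = 1/(h_i·2πr₁L) = 1/(1940×2π×0.1×1) = 8.204×10^-4 K/W
R_aluminium pipe wall = ln(109/100)/(2π×223×1) = 6.15×10^-5 K/W
R_vermiculite fill = ln(154/109)/(2π×0.0685×1) = 0.803 K/W
R_outer film = 1/(h_o·2πr_oL) = 1/(8.02×2π×0.154×1) = 0.1289 K/W
R_total = 0.9327 K/W
Q = ΔT/R_total = 213/0.9327

q′ ≈ 228 W/m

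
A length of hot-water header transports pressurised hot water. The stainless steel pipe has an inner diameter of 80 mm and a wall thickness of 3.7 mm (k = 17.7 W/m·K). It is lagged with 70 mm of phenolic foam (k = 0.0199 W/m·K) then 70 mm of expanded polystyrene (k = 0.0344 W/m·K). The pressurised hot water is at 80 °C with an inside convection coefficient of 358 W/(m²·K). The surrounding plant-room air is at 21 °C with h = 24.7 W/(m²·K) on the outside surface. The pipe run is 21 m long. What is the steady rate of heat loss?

For a radial system each layer contributes R = ln(r_out/r_in)/(2πkL); films add R = 1/(hA).
R_inner film = 1/(h_i·2πr₁L) = 1/(358×2π×0.04×21) = 5.292×10^-4 K/W
R_stainless steel pipe wall = ln(43.7/40)/(2π×17.7×21) = 3.788×10^-5 K/W
R_phenolic foam = ln(113.7/43.7)/(2π×0.0199×21) = 0.3642 K/W
R_expanded polystyrene = ln(183.7/113.7)/(2π×0.0344×21) = 0.1057 K/W
R_outer film = 1/(h_o·2πr_oL) = 1/(24.7×2π×0.1837×21) = 0.00167 K/W
R_total = 0.4721 K/W
Q = ΔT/R_total = 59/0.4721

Q ≈ 125 W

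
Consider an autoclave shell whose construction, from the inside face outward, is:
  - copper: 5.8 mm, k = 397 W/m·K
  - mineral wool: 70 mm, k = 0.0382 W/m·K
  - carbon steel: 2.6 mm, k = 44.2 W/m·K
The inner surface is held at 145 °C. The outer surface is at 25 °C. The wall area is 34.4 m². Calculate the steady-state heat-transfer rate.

Q ≈ 2250 W

Series thermal resistances:
R_copper = L/(kA) = 0.0058/(397×34.4) = 4.247×10^-7 K/W
R_mineral wool = L/(kA) = 0.07/(0.0382×34.4) = 0.05327 K/W
R_carbon steel = L/(kA) = 0.0026/(44.2×34.4) = 1.71×10^-6 K/W
R_total = 0.05327 K/W
Q = ΔT / R_total = 120 / 0.05327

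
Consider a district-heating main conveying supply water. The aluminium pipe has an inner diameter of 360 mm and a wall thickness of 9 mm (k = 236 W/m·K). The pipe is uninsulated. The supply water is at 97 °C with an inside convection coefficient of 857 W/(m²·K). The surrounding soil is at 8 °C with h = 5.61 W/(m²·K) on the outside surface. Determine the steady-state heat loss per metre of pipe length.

q′ ≈ 589 W/m

Radial resistances (cylindrical: R_cond = ln(r_o/r_i)/(2πkL), R_conv = 1/(h·2πrL)):
R_inner film = 1/(h_i·2πr₁L) = 1/(857×2π×0.18×1) = 0.001032 K/W
R_aluminium pipe wall = ln(189/180)/(2π×236×1) = 3.29×10^-5 K/W
R_outer film = 1/(h_o·2πr_oL) = 1/(5.61×2π×0.189×1) = 0.1501 K/W
R_total = 0.1512 K/W
Q = ΔT/R_total = 89/0.1512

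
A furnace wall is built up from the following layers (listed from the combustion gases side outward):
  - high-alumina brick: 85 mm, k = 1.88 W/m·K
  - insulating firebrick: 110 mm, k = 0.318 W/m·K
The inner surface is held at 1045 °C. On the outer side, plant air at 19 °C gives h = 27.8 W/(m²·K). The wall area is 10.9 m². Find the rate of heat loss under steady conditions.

Q ≈ 26200 W

Using the resistance-network approach (series):
R_high-alumina brick = L/(kA) = 0.085/(1.88×10.9) = 0.004148 K/W
R_insulating firebrick = L/(kA) = 0.11/(0.318×10.9) = 0.03174 K/W
R_outer film = 1/(h_o·A) = 1/(27.8×10.9) = 0.0033 K/W
R_total = 0.03918 K/W
Q = ΔT / R_total = 1026 / 0.03918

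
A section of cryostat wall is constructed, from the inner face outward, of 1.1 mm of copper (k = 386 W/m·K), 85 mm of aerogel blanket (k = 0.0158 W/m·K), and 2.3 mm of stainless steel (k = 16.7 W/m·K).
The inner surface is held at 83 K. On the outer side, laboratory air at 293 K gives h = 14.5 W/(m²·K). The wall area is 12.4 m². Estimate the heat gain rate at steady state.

Thermal resistances in series:
R_copper = L/(kA) = 0.0011/(386×12.4) = 2.298×10^-7 K/W
R_aerogel blanket = L/(kA) = 0.085/(0.0158×12.4) = 0.4339 K/W
R_stainless steel = L/(kA) = 0.0023/(16.7×12.4) = 1.111×10^-5 K/W
R_outer film = 1/(h_o·A) = 1/(14.5×12.4) = 0.005562 K/W
R_total = 0.4394 K/W
Q = ΔT / R_total = 210 / 0.4394

Q ≈ 478 W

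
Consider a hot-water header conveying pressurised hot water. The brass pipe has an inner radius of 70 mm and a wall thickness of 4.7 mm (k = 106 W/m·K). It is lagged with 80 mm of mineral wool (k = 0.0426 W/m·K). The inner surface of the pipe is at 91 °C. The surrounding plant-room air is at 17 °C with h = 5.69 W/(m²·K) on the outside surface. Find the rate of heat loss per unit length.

Radial resistances (cylindrical: R_cond = ln(r_o/r_i)/(2πkL), R_conv = 1/(h·2πrL)):
R_brass pipe wall = ln(74.7/70)/(2π×106×1) = 9.757×10^-5 K/W
R_mineral wool = ln(154.7/74.7)/(2π×0.0426×1) = 2.72 K/W
R_outer film = 1/(h_o·2πr_oL) = 1/(5.69×2π×0.1547×1) = 0.1808 K/W
R_total = 2.901 K/W
Q = ΔT/R_total = 74/2.901

q′ ≈ 25.5 W/m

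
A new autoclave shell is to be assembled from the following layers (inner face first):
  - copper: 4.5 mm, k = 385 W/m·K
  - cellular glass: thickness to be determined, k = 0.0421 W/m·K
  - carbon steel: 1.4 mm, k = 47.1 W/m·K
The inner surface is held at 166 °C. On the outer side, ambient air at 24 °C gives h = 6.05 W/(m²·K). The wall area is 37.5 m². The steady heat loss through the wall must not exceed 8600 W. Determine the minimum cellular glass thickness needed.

L ≈ 19.1 mm

Using the resistance-network approach (series):
R_copper = L/(kA) = 0.0045/(385×37.5) = 3.117×10^-7 K/W
R_carbon steel = L/(kA) = 0.0014/(47.1×37.5) = 7.926×10^-7 K/W
R_outer film = 1/(h_o·A) = 1/(6.05×37.5) = 0.004408 K/W
Sum of the known resistances R_other = 0.004409 K/W
Required total resistance R_tot = ΔT/Q_allow = 142/8600 = 0.01651 K/W
R_cellular glass = R_tot − R_other = 0.0121 K/W
L = R·k·A = 0.0121×0.0421×37.5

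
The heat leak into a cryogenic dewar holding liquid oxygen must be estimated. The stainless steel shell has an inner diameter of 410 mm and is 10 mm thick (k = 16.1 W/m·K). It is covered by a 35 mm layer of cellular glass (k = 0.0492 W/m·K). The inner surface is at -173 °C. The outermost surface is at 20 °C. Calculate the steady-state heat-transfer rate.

Radial (spherical) resistances in series:
R_stainless steel shell = (1/0.205 − 1/0.215)/(4π×16.1) = 0.001121 K/W
R_cellular glass = (1/0.215 − 1/0.25)/(4π×0.0492) = 1.053 K/W
R_total = 1.054 K/W
Q = ΔT/R_total = 193/1.054

Q ≈ 183 W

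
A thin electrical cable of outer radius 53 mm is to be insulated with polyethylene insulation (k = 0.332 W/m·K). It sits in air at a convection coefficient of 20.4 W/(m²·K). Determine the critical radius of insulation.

r_cr ≈ 16.3 mm

For a cylinder r_cr = k/h = 0.332/20.4
r_cr = 16.3 mm; since the bare radius (53 mm) is above r_cr, any added insulation will reduce heat loss.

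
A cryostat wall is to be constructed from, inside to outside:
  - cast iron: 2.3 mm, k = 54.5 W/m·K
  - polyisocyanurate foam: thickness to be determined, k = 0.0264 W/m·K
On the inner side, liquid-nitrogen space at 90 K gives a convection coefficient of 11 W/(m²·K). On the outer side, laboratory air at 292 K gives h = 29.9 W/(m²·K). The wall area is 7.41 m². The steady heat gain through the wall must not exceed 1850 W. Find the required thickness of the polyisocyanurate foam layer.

Thermal resistances in series:
R_inner film = 1/(h_i·A) = 1/(11×7.41) = 0.01227 K/W
R_cast iron = L/(kA) = 0.0023/(54.5×7.41) = 5.695×10^-6 K/W
R_outer film = 1/(h_o·A) = 1/(29.9×7.41) = 0.004513 K/W
Sum of the known resistances R_other = 0.01679 K/W
Required total resistance R_tot = ΔT/Q_allow = 202/1850 = 0.1092 K/W
R_polyisocyanurate foam = R_tot − R_other = 0.0924 K/W
L = R·k·A = 0.0924×0.0264×7.41

L ≈ 18.1 mm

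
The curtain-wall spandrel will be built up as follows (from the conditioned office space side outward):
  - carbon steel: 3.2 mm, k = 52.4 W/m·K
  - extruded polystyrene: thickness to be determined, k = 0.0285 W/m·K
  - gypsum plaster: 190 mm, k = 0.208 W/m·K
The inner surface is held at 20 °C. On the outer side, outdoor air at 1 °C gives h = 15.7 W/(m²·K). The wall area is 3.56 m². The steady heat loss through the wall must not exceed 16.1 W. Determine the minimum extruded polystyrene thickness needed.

L ≈ 91.9 mm

Model the wall as resistances in series:
R_carbon steel = L/(kA) = 0.0032/(52.4×3.56) = 1.715×10^-5 K/W
R_gypsum plaster = L/(kA) = 0.19/(0.208×3.56) = 0.2566 K/W
R_outer film = 1/(h_o·A) = 1/(15.7×3.56) = 0.01789 K/W
Sum of the known resistances R_other = 0.2745 K/W
Required total resistance R_tot = ΔT/Q_allow = 19/16.1 = 1.18 K/W
R_extruded polystyrene = R_tot − R_other = 0.9056 K/W
L = R·k·A = 0.9056×0.0285×3.56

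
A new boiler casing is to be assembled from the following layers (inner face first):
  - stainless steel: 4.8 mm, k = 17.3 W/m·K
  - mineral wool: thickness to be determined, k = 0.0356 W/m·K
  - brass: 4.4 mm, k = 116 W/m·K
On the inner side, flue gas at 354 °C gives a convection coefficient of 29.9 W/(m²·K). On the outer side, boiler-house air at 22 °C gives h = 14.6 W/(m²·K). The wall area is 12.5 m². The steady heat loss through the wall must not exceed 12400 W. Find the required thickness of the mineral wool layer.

L ≈ 8.27 mm

Treating each layer as a thermal resistance in series:
R_inner film = 1/(h_i·A) = 1/(29.9×12.5) = 0.002676 K/W
R_stainless steel = L/(kA) = 0.0048/(17.3×12.5) = 2.22×10^-5 K/W
R_brass = L/(kA) = 0.0044/(116×12.5) = 3.034×10^-6 K/W
R_outer film = 1/(h_o·A) = 1/(14.6×12.5) = 0.005479 K/W
Sum of the known resistances R_other = 0.00818 K/W
Required total resistance R_tot = ΔT/Q_allow = 332/12400 = 0.02677 K/W
R_mineral wool = R_tot − R_other = 0.01859 K/W
L = R·k·A = 0.01859×0.0356×12.5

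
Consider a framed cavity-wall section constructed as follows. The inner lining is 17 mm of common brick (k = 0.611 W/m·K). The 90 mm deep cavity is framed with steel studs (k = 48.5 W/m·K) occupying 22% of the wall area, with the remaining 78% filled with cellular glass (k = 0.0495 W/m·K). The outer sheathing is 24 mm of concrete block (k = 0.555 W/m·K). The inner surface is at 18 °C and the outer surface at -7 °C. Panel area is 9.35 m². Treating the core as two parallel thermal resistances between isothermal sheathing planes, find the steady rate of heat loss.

Q ≈ 2940 W

Sheathing layers in series; stud and cavity paths in parallel between them.
R_inner = 0.017/(0.611×9.35) = 0.002976 K/W
R_stud  = 0.09/(48.5×0.22×9.35) = 9.021×10^-4 K/W
R_cav   = 0.09/(0.0495×0.78×9.35) = 0.2493 K/W
1/R_core = 1/R_stud + 1/R_cav → R_core = 8.989×10^-4 K/W
R_outer = 0.024/(0.555×9.35) = 0.004625 K/W
R_total = 0.0085 K/W
Q = ΔT/R_total = 25/0.0085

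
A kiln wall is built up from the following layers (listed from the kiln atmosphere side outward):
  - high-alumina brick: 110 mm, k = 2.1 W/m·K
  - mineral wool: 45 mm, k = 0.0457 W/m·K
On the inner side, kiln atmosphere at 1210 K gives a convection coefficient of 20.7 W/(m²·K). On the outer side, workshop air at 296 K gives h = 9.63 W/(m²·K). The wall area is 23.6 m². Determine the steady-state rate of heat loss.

Treating each layer as a thermal resistance in series:
R_inner film = 1/(h_i·A) = 1/(20.7×23.6) = 0.002047 K/W
R_high-alumina brick = L/(kA) = 0.11/(2.1×23.6) = 0.00222 K/W
R_mineral wool = L/(kA) = 0.045/(0.0457×23.6) = 0.04172 K/W
R_outer film = 1/(h_o·A) = 1/(9.63×23.6) = 0.0044 K/W
R_total = 0.05039 K/W
Q = ΔT / R_total = 914 / 0.05039

Q ≈ 18100 W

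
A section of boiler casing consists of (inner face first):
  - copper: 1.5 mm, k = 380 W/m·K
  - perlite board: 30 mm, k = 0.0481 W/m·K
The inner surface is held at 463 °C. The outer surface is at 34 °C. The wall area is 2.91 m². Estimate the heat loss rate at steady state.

Thermal resistances in series:
R_copper = L/(kA) = 0.0015/(380×2.91) = 1.356×10^-6 K/W
R_perlite board = L/(kA) = 0.03/(0.0481×2.91) = 0.2143 K/W
R_total = 0.2143 K/W
Q = ΔT / R_total = 429 / 0.2143

Q ≈ 2000 W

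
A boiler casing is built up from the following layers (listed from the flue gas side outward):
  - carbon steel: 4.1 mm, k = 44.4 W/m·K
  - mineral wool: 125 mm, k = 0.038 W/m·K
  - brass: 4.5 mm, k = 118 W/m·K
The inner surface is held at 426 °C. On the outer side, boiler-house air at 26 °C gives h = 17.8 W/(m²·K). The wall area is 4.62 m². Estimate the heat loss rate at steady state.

Q ≈ 552 W

Using the resistance-network approach (series):
R_carbon steel = L/(kA) = 0.0041/(44.4×4.62) = 1.999×10^-5 K/W
R_mineral wool = L/(kA) = 0.125/(0.038×4.62) = 0.712 K/W
R_brass = L/(kA) = 0.0045/(118×4.62) = 8.254×10^-6 K/W
R_outer film = 1/(h_o·A) = 1/(17.8×4.62) = 0.01216 K/W
R_total = 0.7242 K/W
Q = ΔT / R_total = 400 / 0.7242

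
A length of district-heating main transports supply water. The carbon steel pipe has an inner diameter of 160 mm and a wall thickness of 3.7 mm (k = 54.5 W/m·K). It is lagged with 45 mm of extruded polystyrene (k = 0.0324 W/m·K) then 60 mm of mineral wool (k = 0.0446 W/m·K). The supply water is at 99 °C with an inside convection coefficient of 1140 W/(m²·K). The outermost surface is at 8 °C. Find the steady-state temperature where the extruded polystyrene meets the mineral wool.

Treating each annulus and film as a series resistance:
R_inner film = 1/(h_i·2πr₁L) = 1/(1140×2π×0.08×1) = 0.001745 K/W
R_carbon steel pipe wall = ln(83.7/80)/(2π×54.5×1) = 1.32×10^-4 K/W
R_extruded polystyrene = ln(128.7/83.7)/(2π×0.0324×1) = 2.113 K/W
R_mineral wool = ln(188.7/128.7)/(2π×0.0446×1) = 1.366 K/W
R_total = 3.481 K/W
Q = ΔT/R_total = 91/3.481
Q = 26.1 W/m
T_interface = T_inner − Q·ΣR(inner→interface) = 99 − 26.1×2.115

T ≈ 43.7 °C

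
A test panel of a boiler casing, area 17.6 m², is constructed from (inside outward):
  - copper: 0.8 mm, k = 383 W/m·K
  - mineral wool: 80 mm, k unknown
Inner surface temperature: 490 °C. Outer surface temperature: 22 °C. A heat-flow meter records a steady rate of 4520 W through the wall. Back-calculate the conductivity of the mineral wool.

Treating each layer as a thermal resistance in series:
R_copper = L/(kA) = 0.0008/(383×17.6) = 1.187×10^-7 K/W
Sum of known resistances R_other = 1.187×10^-7 K/W
Total R = ΔT/Q = 468/4520 = 0.1035 K/W
R_mineral wool = R_total − R_other = 0.1035 K/W
k = L/(R·A) = 0.08/(0.1035×17.6)

k ≈ 0.0439 W/(m·K)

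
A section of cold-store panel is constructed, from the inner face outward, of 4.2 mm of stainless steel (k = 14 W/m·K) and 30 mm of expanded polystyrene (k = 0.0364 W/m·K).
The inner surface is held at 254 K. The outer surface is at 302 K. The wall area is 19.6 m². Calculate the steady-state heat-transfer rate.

Q ≈ 1140 W

Model the wall as resistances in series:
R_stainless steel = L/(kA) = 0.0042/(14×19.6) = 1.531×10^-5 K/W
R_expanded polystyrene = L/(kA) = 0.03/(0.0364×19.6) = 0.04205 K/W
R_total = 0.04207 K/W
Q = ΔT / R_total = 48 / 0.04207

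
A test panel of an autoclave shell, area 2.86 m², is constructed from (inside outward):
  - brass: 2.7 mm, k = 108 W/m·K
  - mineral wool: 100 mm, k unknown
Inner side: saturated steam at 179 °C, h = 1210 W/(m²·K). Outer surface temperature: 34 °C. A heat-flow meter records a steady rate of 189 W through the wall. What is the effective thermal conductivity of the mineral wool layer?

k ≈ 0.0456 W/(m·K)

Series thermal resistances:
R_inner film = 1/(h_i·A) = 1/(1210×2.86) = 2.89×10^-4 K/W
R_brass = L/(kA) = 0.0027/(108×2.86) = 8.741×10^-6 K/W
Sum of known resistances R_other = 2.977×10^-4 K/W
Total R = ΔT/Q = 145/189 = 0.7672 K/W
R_mineral wool = R_total − R_other = 0.7669 K/W
k = L/(R·A) = 0.1/(0.7669×2.86)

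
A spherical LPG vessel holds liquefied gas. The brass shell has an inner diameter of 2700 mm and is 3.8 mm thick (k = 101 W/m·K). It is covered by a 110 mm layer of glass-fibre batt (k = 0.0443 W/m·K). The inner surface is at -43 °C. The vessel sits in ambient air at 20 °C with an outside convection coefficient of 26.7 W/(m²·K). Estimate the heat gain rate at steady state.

Spherical conduction: R = (1/r_in − 1/r_out)/(4πk) per layer; series-sum.
R_brass shell = (1/1.35 − 1/1.3538)/(4π×101) = 1.638×10^-6 K/W
R_glass-fibre batt = (1/1.3538 − 1/1.4638)/(4π×0.0443) = 0.09971 K/W
R_outer film = 1/(h·4πr_o²) = 1/(26.7×4π×1.4638²) = 0.001391 K/W
R_total = 0.1011 K/W
Q = ΔT/R_total = 63/0.1011

Q ≈ 623 W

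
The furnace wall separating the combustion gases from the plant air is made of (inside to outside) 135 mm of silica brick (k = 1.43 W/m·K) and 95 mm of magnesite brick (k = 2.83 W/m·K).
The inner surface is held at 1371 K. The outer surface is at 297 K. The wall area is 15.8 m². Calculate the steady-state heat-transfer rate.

Series thermal resistances:
R_silica brick = L/(kA) = 0.135/(1.43×15.8) = 0.005975 K/W
R_magnesite brick = L/(kA) = 0.095/(2.83×15.8) = 0.002125 K/W
R_total = 0.0081 K/W
Q = ΔT / R_total = 1074 / 0.0081

Q ≈ 133000 W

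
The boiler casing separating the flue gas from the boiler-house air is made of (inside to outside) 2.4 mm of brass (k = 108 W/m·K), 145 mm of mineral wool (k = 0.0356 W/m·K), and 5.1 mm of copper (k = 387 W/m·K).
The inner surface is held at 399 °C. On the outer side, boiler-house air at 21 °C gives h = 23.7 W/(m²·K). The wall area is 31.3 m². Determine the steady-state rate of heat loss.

Q ≈ 2880 W

Series thermal resistances:
R_brass = L/(kA) = 0.0024/(108×31.3) = 7.1×10^-7 K/W
R_mineral wool = L/(kA) = 0.145/(0.0356×31.3) = 0.1301 K/W
R_copper = L/(kA) = 0.0051/(387×31.3) = 4.21×10^-7 K/W
R_outer film = 1/(h_o·A) = 1/(23.7×31.3) = 0.001348 K/W
R_total = 0.1315 K/W
Q = ΔT / R_total = 378 / 0.1315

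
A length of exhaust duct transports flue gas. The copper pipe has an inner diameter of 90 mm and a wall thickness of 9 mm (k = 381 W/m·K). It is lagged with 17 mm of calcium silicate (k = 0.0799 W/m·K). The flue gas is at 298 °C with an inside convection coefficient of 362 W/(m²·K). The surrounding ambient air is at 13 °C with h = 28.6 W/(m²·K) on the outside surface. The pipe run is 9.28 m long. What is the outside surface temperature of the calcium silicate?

Treating each annulus and film as a series resistance:
R_inner film = 1/(h_i·2πr₁L) = 1/(362×2π×0.045×9.28) = 0.001053 K/W
R_copper pipe wall = ln(54/45)/(2π×381×9.28) = 8.207×10^-6 K/W
R_calcium silicate = ln(71/54)/(2π×0.0799×9.28) = 0.05875 K/W
R_outer film = 1/(h_o·2πr_oL) = 1/(28.6×2π×0.071×9.28) = 0.008446 K/W
R_total = 0.06826 K/W
Q = ΔT/R_total = 285/0.06826
Q = 4180 W
T_interface = T_inner − Q·ΣR(inner→interface) = 298 − 4180×0.05981

T ≈ 48.3 °C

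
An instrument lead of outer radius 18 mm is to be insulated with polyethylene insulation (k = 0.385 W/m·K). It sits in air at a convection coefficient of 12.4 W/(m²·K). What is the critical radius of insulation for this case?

r_cr ≈ 31 mm

For a cylinder r_cr = k/h = 0.385/12.4
r_cr = 31 mm; since the bare radius (18 mm) is below r_cr, adding a thin layer of insulation will *increase* heat loss.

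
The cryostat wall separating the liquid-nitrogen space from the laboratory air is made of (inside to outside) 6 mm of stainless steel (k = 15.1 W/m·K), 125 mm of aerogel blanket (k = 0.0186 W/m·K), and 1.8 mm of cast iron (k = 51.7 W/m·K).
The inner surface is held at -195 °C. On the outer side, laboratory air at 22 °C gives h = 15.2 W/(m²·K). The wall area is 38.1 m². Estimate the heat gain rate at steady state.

Q ≈ 1220 W

Thermal resistances in series:
R_stainless steel = L/(kA) = 0.006/(15.1×38.1) = 1.043×10^-5 K/W
R_aerogel blanket = L/(kA) = 0.125/(0.0186×38.1) = 0.1764 K/W
R_cast iron = L/(kA) = 0.0018/(51.7×38.1) = 9.138×10^-7 K/W
R_outer film = 1/(h_o·A) = 1/(15.2×38.1) = 0.001727 K/W
R_total = 0.1781 K/W
Q = ΔT / R_total = 217 / 0.1781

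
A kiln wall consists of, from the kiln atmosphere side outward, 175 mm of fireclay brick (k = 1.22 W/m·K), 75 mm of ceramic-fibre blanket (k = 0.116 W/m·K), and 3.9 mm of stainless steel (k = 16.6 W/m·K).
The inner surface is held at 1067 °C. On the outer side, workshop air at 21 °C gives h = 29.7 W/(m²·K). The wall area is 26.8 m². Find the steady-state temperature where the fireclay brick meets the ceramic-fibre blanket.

T ≈ 885 °C

Series thermal resistances:
R_fireclay brick = L/(kA) = 0.175/(1.22×26.8) = 0.005352 K/W
R_ceramic-fibre blanket = L/(kA) = 0.075/(0.116×26.8) = 0.02413 K/W
R_stainless steel = L/(kA) = 0.0039/(16.6×26.8) = 8.766×10^-6 K/W
R_outer film = 1/(h_o·A) = 1/(29.7×26.8) = 0.001256 K/W
R_total = 0.03074 K/W;  Q = ΔT/R_total = 1046/0.03074 = 34020 W
T_interface = T_inner − Q·ΣR(inner→interface) = 1067 − 34000×0.005352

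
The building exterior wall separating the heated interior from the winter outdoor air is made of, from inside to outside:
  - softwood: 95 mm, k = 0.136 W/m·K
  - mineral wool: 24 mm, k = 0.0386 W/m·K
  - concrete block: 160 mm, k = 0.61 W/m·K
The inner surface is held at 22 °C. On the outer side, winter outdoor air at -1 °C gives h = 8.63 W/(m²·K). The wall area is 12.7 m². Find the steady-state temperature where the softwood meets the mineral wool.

Series thermal resistances:
R_softwood = L/(kA) = 0.095/(0.136×12.7) = 0.055 K/W
R_mineral wool = L/(kA) = 0.024/(0.0386×12.7) = 0.04896 K/W
R_concrete block = L/(kA) = 0.16/(0.61×12.7) = 0.02065 K/W
R_outer film = 1/(h_o·A) = 1/(8.63×12.7) = 0.009124 K/W
R_total = 0.1337 K/W;  Q = ΔT/R_total = 23/0.1337 = 172 W
T_interface = T_inner − Q·ΣR(inner→interface) = 22 − 172×0.055

T ≈ 12.5 °C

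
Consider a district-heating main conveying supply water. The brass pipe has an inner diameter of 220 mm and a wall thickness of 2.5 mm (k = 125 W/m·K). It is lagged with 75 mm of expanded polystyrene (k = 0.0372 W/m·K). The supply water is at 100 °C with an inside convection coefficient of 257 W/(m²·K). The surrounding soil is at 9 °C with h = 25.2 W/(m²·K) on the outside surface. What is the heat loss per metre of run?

q′ ≈ 40.9 W/m

For a radial system each layer contributes R = ln(r_out/r_in)/(2πkL); films add R = 1/(hA).
R_inner film = 1/(h_i·2πr₁L) = 1/(257×2π×0.11×1) = 0.00563 K/W
R_brass pipe wall = ln(112.5/110)/(2π×125×1) = 2.861×10^-5 K/W
R_expanded polystyrene = ln(187.5/112.5)/(2π×0.0372×1) = 2.185 K/W
R_outer film = 1/(h_o·2πr_oL) = 1/(25.2×2π×0.1875×1) = 0.03368 K/W
R_total = 2.225 K/W
Q = ΔT/R_total = 91/2.225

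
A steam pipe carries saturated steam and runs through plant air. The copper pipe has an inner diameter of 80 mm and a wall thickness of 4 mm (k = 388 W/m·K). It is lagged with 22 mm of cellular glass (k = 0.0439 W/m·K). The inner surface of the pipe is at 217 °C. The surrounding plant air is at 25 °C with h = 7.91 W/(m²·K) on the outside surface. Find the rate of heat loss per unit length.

Cylindrical conduction, so R = ln(r₂/r₁)/(2πkL) per layer, in series:
R_copper pipe wall = ln(44/40)/(2π×388×1) = 3.91×10^-5 K/W
R_cellular glass = ln(66/44)/(2π×0.0439×1) = 1.47 K/W
R_outer film = 1/(h_o·2πr_oL) = 1/(7.91×2π×0.066×1) = 0.3049 K/W
R_total = 1.775 K/W
Q = ΔT/R_total = 192/1.775

q′ ≈ 108 W/m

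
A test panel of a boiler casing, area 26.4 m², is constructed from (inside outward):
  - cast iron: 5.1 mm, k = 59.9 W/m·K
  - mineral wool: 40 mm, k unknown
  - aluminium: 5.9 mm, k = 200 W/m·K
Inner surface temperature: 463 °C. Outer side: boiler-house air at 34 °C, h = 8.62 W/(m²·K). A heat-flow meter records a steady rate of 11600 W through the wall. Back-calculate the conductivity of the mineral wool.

k ≈ 0.0465 W/(m·K)

Using the resistance-network approach (series):
R_cast iron = L/(kA) = 0.0051/(59.9×26.4) = 3.225×10^-6 K/W
R_aluminium = L/(kA) = 0.0059/(200×26.4) = 1.117×10^-6 K/W
R_outer film = 1/(h_o·A) = 1/(8.62×26.4) = 0.004394 K/W
Sum of known resistances R_other = 0.004399 K/W
Total R = ΔT/Q = 429/11600 = 0.03698 K/W
R_mineral wool = R_total − R_other = 0.03258 K/W
k = L/(R·A) = 0.04/(0.03258×26.4)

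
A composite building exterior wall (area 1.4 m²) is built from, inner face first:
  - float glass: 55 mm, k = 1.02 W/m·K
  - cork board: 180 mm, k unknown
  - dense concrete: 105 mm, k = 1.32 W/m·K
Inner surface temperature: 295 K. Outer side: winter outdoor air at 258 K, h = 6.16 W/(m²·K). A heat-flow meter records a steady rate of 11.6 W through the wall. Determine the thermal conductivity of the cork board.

k ≈ 0.0432 W/(m·K)

Treating each layer as a thermal resistance in series:
R_float glass = L/(kA) = 0.055/(1.02×1.4) = 0.03852 K/W
R_dense concrete = L/(kA) = 0.105/(1.32×1.4) = 0.05682 K/W
R_outer film = 1/(h_o·A) = 1/(6.16×1.4) = 0.116 K/W
Sum of known resistances R_other = 0.2113 K/W
Total R = ΔT/Q = 37/11.6 = 3.19 K/W
R_cork board = R_total − R_other = 2.978 K/W
k = L/(R·A) = 0.18/(2.978×1.4)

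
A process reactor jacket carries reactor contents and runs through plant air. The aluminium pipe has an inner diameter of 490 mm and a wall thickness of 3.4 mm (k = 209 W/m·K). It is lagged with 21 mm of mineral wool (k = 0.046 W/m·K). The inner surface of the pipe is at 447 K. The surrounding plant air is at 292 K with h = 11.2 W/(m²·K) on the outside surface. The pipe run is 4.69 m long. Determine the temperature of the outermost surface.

Radial resistances (cylindrical: R_cond = ln(r_o/r_i)/(2πkL), R_conv = 1/(h·2πrL)):
R_aluminium pipe wall = ln(248.4/245)/(2π×209×4.69) = 2.238×10^-6 K/W
R_mineral wool = ln(269.4/248.4)/(2π×0.046×4.69) = 0.05987 K/W
R_outer film = 1/(h_o·2πr_oL) = 1/(11.2×2π×0.2694×4.69) = 0.01125 K/W
R_total = 0.07112 K/W
Q = ΔT/R_total = 155/0.07112
Q = 2180 W
T_interface = T_inner − Q·ΣR(inner→interface) = 447 − 2180×0.05987

T ≈ 317 K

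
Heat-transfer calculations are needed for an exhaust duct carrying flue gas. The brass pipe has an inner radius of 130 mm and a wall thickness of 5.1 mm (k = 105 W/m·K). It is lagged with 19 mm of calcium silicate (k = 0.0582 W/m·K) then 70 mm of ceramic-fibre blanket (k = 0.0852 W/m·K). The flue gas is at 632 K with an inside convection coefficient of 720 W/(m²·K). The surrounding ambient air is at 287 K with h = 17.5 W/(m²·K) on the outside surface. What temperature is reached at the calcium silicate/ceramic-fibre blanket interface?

T ≈ 519 K

Treating each annulus and film as a series resistance:
R_inner film = 1/(h_i·2πr₁L) = 1/(720×2π×0.13×1) = 0.0017 K/W
R_brass pipe wall = ln(135.1/130)/(2π×105×1) = 5.833×10^-5 K/W
R_calcium silicate = ln(154.1/135.1)/(2π×0.0582×1) = 0.3598 K/W
R_ceramic-fibre blanket = ln(224.1/154.1)/(2π×0.0852×1) = 0.6996 K/W
R_outer film = 1/(h_o·2πr_oL) = 1/(17.5×2π×0.2241×1) = 0.04058 K/W
R_total = 1.102 K/W
Q = ΔT/R_total = 345/1.102
Q = 313 W/m
T_interface = T_inner − Q·ΣR(inner→interface) = 632 − 313×0.3616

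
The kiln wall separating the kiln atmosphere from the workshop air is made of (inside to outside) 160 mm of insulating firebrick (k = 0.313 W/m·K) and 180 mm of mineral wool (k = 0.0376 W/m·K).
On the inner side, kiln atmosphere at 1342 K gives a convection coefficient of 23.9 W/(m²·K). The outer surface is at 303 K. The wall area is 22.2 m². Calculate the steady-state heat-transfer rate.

Q ≈ 4320 W

Using the resistance-network approach (series):
R_inner film = 1/(h_i·A) = 1/(23.9×22.2) = 0.001885 K/W
R_insulating firebrick = L/(kA) = 0.16/(0.313×22.2) = 0.02303 K/W
R_mineral wool = L/(kA) = 0.18/(0.0376×22.2) = 0.2156 K/W
R_total = 0.2406 K/W
Q = ΔT / R_total = 1039 / 0.2406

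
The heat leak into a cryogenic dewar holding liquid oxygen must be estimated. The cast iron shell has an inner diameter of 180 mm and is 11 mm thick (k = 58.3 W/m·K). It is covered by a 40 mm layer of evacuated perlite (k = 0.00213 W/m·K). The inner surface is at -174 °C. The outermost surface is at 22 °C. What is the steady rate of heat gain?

Each spherical layer contributes R = (1/r_i − 1/r_o)/(4πk):
R_cast iron shell = (1/0.09 − 1/0.101)/(4π×58.3) = 0.001652 K/W
R_evacuated perlite = (1/0.101 − 1/0.141)/(4π×0.00213) = 104.9 K/W
R_total = 104.9 K/W
Q = ΔT/R_total = 196/104.9

Q ≈ 1.87 W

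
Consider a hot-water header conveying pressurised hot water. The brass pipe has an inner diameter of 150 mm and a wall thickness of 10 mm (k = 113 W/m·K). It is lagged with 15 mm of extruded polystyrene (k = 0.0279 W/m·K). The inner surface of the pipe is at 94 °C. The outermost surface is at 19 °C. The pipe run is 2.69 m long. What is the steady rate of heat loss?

Treating each annulus and film as a series resistance:
R_brass pipe wall = ln(85/75)/(2π×113×2.69) = 6.553×10^-5 K/W
R_extruded polystyrene = ln(100/85)/(2π×0.0279×2.69) = 0.3446 K/W
R_total = 0.3447 K/W
Q = ΔT/R_total = 75/0.3447

Q ≈ 218 W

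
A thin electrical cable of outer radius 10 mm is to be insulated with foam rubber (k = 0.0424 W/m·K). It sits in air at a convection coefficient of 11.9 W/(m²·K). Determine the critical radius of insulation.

r_cr ≈ 3.56 mm

For a cylinder r_cr = k/h = 0.0424/11.9
r_cr = 3.56 mm; since the bare radius (10 mm) is above r_cr, any added insulation will reduce heat loss.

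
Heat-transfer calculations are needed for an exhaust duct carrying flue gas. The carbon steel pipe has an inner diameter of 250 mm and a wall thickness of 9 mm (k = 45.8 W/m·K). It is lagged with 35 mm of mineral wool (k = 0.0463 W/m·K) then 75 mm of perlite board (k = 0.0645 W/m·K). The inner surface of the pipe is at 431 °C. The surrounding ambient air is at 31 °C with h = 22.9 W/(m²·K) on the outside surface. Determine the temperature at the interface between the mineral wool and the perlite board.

T ≈ 247 °C

Per-layer cylindrical resistances, series-summed:
R_carbon steel pipe wall = ln(134/125)/(2π×45.8×1) = 2.416×10^-4 K/W
R_mineral wool = ln(169/134)/(2π×0.0463×1) = 0.7977 K/W
R_perlite board = ln(244/169)/(2π×0.0645×1) = 0.9062 K/W
R_outer film = 1/(h_o·2πr_oL) = 1/(22.9×2π×0.244×1) = 0.02848 K/W
R_total = 1.733 K/W
Q = ΔT/R_total = 400/1.733
Q = 231 W/m
T_interface = T_inner − Q·ΣR(inner→interface) = 431 − 231×0.7979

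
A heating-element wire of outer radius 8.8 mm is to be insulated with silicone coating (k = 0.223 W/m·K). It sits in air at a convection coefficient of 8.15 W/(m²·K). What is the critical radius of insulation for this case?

r_cr ≈ 27.4 mm

For a cylinder r_cr = k/h = 0.223/8.15
r_cr = 27.4 mm; since the bare radius (8.8 mm) is below r_cr, adding a thin layer of insulation will *increase* heat loss.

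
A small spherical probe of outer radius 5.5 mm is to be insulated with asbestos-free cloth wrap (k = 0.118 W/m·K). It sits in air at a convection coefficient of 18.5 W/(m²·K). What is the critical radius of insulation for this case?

For a sphere r_cr = 2k/h = 2×0.118/18.5
r_cr = 12.8 mm; since the bare radius (5.5 mm) is below r_cr, adding a thin layer of insulation will *increase* heat loss.

r_cr ≈ 12.8 mm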